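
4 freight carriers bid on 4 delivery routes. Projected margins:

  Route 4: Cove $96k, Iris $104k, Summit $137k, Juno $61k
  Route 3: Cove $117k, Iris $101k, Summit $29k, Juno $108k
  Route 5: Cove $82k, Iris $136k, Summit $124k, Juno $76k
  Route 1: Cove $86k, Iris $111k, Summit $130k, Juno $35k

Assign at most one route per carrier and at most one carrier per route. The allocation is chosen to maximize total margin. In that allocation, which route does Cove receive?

Cove receives Route 4.

Optimal: Cove→Route 4 ($96k), Iris→Route 5 ($136k), Summit→Route 1 ($130k), Juno→Route 3 ($108k) — total 96+136+130+108 = $470k.
Max-entry greedy (repeatedly take the single best remaining cell) gives $425k, worse by 45.
Cove's own top route is Route 3 ($117k), but forcing Cove→Route 3 and reassigning the rest optimally gives only $444k — worse by 26.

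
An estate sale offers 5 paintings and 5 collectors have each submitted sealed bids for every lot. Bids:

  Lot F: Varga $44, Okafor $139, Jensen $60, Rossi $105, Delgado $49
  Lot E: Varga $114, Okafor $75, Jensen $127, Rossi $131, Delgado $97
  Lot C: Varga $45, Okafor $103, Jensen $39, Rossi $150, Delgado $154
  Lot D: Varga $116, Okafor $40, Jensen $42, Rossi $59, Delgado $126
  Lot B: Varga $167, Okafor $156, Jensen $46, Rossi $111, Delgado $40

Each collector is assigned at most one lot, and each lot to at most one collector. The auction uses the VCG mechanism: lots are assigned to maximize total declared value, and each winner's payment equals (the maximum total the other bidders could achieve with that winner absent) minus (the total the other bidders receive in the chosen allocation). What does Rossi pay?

Rossi pays $28.

Efficient allocation: Varga→Lot B ($167), Okafor→Lot F ($139), Jensen→Lot E ($127), Rossi→Lot C ($150), Delgado→Lot D ($126); total welfare W = $709.
Rossi receives Lot C at value $150, so the others get W − 150 = $559.
Without Rossi: best allocation of the remaining 4 bidders over all 5 lots is Varga→Lot B ($167), Okafor→Lot F ($139), Jensen→Lot E ($127), Delgado→Lot C ($154), total $587.
VCG payment = (others' best without Rossi) − (others' welfare with Rossi) = 587 − 559 = $28.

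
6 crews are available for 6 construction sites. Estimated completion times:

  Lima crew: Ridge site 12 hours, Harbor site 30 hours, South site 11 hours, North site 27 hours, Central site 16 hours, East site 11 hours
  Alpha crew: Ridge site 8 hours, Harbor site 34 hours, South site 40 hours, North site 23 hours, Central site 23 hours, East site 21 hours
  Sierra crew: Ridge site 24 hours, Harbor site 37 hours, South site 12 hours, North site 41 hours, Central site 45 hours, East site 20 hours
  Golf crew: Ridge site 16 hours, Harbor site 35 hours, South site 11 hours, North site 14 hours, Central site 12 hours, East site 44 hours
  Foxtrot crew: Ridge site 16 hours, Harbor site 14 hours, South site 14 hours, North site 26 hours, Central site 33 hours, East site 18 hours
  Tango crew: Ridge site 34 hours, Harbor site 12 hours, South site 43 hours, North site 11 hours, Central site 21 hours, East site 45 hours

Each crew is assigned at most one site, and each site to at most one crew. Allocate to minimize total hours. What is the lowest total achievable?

This is a one-to-one assignment (minimum-cost bipartite matching).
Optimal: Lima crew→East site (11 hours), Alpha crew→Ridge site (8 hours), Sierra crew→South site (12 hours), Golf crew→Central site (12 hours), Foxtrot crew→Harbor site (14 hours), Tango crew→North site (11 hours) — total 11+8+12+12+14+11 = 68 hours.
Min-entry greedy (repeatedly take the single cheapest remaining cell) gives 76 hours, worse by 8.
Next-best assignment: Lima crew→South site, Alpha crew→Ridge site, Sierra crew→East site, Golf crew→Central site, Foxtrot crew→Harbor site, Tango crew→North site = 76 hours.

Min total: 68 hours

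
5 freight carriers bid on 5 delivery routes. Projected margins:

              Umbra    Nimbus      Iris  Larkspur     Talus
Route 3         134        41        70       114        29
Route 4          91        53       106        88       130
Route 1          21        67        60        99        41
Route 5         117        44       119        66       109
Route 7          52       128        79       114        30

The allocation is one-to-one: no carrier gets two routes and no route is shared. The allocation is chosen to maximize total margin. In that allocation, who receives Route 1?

Larkspur receives Route 1.

Optimal: Umbra→Route 3 ($134k), Nimbus→Route 7 ($128k), Iris→Route 5 ($119k), Larkspur→Route 1 ($99k), Talus→Route 4 ($130k) — total 134+128+119+99+130 = $610k.
Larkspur's own top route is Route 3 ($114k), but forcing Larkspur→Route 3 and reassigning the rest optimally gives only $549k — worse by 61.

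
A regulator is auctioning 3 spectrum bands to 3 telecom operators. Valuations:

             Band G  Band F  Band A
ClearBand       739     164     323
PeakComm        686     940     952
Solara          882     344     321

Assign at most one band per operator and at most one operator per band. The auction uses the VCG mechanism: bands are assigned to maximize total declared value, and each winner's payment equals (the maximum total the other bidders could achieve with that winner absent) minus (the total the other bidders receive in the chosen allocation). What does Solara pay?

Efficient allocation: ClearBand→Band A ($323M), PeakComm→Band F ($940M), Solara→Band G ($882M); total welfare W = $2145M.
Solara receives Band G at value $882M, so the others get W − 882 = $1263M.
Without Solara: best allocation of the remaining 2 bidders over all 3 bands is ClearBand→Band G ($739M), PeakComm→Band A ($952M), total $1691M.
VCG payment = (others' best without Solara) − (others' welfare with Solara) = 1691 − 1263 = $428M.

Solara pays $428M.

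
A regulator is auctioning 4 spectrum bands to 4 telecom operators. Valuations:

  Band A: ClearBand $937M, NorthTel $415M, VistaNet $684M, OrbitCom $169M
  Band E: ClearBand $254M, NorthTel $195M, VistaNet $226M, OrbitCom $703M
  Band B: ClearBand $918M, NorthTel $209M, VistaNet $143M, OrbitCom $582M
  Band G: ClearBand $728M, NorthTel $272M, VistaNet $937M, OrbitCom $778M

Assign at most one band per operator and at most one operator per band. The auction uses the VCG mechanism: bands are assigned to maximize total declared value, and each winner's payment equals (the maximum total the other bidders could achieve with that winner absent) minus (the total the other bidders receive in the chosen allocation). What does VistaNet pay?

VistaNet pays $75M.

Efficient allocation: ClearBand→Band B ($918M), NorthTel→Band A ($415M), VistaNet→Band G ($937M), OrbitCom→Band E ($703M); total welfare W = $2973M.
VistaNet receives Band G at value $937M, so the others get W − 937 = $2036M.
Without VistaNet: best allocation of the remaining 3 bidders over all 4 bands is ClearBand→Band B ($918M), NorthTel→Band A ($415M), OrbitCom→Band G ($778M), total $2111M.
VCG payment = (others' best without VistaNet) − (others' welfare with VistaNet) = 2111 − 2036 = $75M.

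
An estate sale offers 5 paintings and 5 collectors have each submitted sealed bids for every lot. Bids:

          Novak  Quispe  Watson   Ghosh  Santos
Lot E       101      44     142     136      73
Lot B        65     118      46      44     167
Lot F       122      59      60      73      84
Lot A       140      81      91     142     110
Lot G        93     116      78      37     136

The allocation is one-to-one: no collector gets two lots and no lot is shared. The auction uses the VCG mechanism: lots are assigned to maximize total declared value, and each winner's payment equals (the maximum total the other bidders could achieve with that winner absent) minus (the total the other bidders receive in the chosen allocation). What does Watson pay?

Efficient allocation: Novak→Lot F ($122), Quispe→Lot G ($116), Watson→Lot E ($142), Ghosh→Lot A ($142), Santos→Lot B ($167); total welfare W = $689.
Watson receives Lot E at value $142, so the others get W − 142 = $547.
Without Watson: best allocation of the remaining 4 bidders over all 5 lots is Novak→Lot A ($140), Quispe→Lot G ($116), Ghosh→Lot E ($136), Santos→Lot B ($167), total $559.
VCG payment = (others' best without Watson) − (others' welfare with Watson) = 559 − 547 = $12.

Watson pays $12.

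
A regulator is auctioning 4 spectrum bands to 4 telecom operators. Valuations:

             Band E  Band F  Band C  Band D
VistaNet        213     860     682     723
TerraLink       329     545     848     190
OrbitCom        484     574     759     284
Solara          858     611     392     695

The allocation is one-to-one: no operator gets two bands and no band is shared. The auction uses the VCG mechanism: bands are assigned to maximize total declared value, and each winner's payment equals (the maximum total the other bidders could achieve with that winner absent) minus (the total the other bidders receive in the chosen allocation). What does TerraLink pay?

TerraLink pays $322M.

Efficient allocation: VistaNet→Band D ($723M), TerraLink→Band C ($848M), OrbitCom→Band F ($574M), Solara→Band E ($858M); total welfare W = $3003M.
TerraLink receives Band C at value $848M, so the others get W − 848 = $2155M.
Without TerraLink: best allocation of the remaining 3 bidders over all 4 bands is VistaNet→Band F ($860M), OrbitCom→Band C ($759M), Solara→Band E ($858M), total $2477M.
VCG payment = (others' best without TerraLink) − (others' welfare with TerraLink) = 2477 − 2155 = $322M.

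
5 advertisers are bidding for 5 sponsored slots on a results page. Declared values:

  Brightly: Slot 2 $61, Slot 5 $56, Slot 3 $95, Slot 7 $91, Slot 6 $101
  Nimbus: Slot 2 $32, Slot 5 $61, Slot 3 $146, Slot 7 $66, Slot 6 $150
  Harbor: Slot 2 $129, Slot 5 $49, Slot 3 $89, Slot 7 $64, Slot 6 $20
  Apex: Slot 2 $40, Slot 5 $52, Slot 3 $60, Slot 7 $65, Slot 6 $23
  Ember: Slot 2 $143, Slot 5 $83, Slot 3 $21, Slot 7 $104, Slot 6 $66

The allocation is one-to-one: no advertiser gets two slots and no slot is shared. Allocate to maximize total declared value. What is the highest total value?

Maximum total: $532

Optimal: Brightly→Slot 6 ($101), Nimbus→Slot 3 ($146), Harbor→Slot 2 ($129), Apex→Slot 5 ($52), Ember→Slot 7 ($104) — total 101+146+129+52+104 = $532.
Column-greedy (each slot in turn goes to its best remaining advertiser) gives $384, worse by 148.
Swapping Nimbus↔Apex (Nimbus→Slot 5 $61, Apex→Slot 3 $60) loses 77.
No other one-to-one assignment exceeds $532.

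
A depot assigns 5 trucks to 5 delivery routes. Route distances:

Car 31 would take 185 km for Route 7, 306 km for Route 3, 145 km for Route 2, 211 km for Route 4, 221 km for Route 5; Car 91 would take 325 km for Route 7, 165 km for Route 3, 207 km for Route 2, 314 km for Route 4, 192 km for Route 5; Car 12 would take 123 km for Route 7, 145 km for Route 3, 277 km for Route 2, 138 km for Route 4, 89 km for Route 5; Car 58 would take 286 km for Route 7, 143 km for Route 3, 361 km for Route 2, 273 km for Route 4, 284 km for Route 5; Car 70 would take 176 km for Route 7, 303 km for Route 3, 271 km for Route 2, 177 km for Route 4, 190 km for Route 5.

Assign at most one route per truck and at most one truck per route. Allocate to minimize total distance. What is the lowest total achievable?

Minimum total: 780 km

This is the linear assignment problem.
Optimal: Car 31→Route 2 (145 km), Car 91→Route 5 (192 km), Car 12→Route 7 (123 km), Car 58→Route 3 (143 km), Car 70→Route 4 (177 km) — total 145+192+123+143+177 = 780 km.
Min-entry greedy (repeatedly take the single cheapest remaining cell) gives 867 km, worse by 87.
No other one-to-one assignment undercuts 780 km.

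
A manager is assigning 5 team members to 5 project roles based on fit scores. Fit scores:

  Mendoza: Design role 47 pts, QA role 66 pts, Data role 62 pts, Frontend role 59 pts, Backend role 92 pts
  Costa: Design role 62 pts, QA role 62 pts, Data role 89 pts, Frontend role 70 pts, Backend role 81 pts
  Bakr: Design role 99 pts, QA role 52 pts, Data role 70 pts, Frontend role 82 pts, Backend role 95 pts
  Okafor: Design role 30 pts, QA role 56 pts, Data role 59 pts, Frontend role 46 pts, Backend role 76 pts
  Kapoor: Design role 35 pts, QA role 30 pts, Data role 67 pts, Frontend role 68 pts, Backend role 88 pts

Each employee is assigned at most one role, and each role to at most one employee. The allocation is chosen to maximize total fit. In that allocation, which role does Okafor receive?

Optimal: Mendoza→Backend role (92 pts), Costa→Data role (89 pts), Bakr→Design role (99 pts), Okafor→QA role (56 pts), Kapoor→Frontend role (68 pts) — total 92+89+99+56+68 = 404 pts.
Column-greedy (each role in turn goes to its best remaining employee) gives 398 pts, worse by 6.
Swapping Mendoza↔Bakr (Mendoza→Design role 47 pts, Bakr→Backend role 95 pts) loses 49.
No other one-to-one assignment exceeds 404 pts.
Okafor's own top role is Backend role (76 pts), but forcing Okafor→Backend role and reassigning the rest optimally gives only 398 pts — worse by 6.

Okafor receives QA role.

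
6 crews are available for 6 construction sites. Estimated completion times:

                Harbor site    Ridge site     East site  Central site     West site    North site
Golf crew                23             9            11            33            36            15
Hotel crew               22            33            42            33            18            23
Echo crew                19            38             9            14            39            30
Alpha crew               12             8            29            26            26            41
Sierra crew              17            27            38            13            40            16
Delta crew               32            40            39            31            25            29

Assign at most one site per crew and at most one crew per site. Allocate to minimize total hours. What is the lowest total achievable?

Minimum total: 90 hours

Treat this as an assignment problem: match each crew to one site.
Optimal: Golf crew→Ridge site (9 hours), Hotel crew→West site (18 hours), Echo crew→East site (9 hours), Alpha crew→Harbor site (12 hours), Sierra crew→Central site (13 hours), Delta crew→North site (29 hours) — total 9+18+9+12+13+29 = 90 hours.
Min-entry greedy (repeatedly take the single cheapest remaining cell) gives 95 hours, worse by 5.
Swapping Delta crew↔Echo crew (Delta crew→East site 39 hours, Echo crew→North site 30 hours) adds 31.
Every other assignment is strictly worse.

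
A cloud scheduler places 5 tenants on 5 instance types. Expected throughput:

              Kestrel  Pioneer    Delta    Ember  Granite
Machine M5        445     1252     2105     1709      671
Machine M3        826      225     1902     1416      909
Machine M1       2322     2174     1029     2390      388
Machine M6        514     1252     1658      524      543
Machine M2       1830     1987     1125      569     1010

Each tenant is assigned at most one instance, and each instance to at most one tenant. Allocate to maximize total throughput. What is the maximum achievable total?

Max total: 8585 ops/s

This is the linear assignment problem.
Optimal: Kestrel→Machine M1 (2322 ops/s), Pioneer→Machine M2 (1987 ops/s), Delta→Machine M6 (1658 ops/s), Ember→Machine M5 (1709 ops/s), Granite→Machine M3 (909 ops/s) — total 2322+1987+1658+1709+909 = 8585 ops/s.
No other one-to-one assignment exceeds 8585 ops/s.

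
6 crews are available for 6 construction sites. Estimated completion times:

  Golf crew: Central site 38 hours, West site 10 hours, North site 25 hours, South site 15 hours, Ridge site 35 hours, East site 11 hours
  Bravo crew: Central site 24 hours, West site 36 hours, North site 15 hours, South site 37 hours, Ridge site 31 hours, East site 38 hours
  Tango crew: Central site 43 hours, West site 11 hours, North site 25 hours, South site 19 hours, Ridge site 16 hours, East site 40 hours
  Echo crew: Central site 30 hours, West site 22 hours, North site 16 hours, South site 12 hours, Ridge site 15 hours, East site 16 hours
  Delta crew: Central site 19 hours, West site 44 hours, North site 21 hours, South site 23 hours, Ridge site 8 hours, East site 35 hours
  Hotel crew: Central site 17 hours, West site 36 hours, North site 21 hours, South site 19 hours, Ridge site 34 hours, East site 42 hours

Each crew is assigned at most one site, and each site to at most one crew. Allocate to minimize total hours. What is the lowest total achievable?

Optimal: Golf crew→East site (11 hours), Bravo crew→North site (15 hours), Tango crew→West site (11 hours), Echo crew→South site (12 hours), Delta crew→Ridge site (8 hours), Hotel crew→Central site (17 hours) — total 11+15+11+12+8+17 = 74 hours.
Next-best assignment: Golf crew→South site, Bravo crew→North site, Tango crew→West site, Echo crew→East site, Delta crew→Ridge site, Hotel crew→Central site = 82 hours.

Min total: 74 hours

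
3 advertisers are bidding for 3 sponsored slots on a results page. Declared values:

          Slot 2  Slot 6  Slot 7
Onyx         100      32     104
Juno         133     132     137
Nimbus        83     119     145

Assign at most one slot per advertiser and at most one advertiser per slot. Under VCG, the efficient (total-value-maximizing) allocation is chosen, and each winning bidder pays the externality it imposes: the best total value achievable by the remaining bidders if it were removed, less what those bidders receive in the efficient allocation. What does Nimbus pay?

Efficient allocation: Onyx→Slot 2 ($100), Juno→Slot 6 ($132), Nimbus→Slot 7 ($145); total welfare W = $377.
Nimbus receives Slot 7 at value $145, so the others get W − 145 = $232.
Without Nimbus: best allocation of the remaining 2 bidders over all 3 slots is Onyx→Slot 2 ($100), Juno→Slot 7 ($137), total $237.
VCG payment = (others' best without Nimbus) − (others' welfare with Nimbus) = 237 − 232 = $5.

Nimbus pays $5.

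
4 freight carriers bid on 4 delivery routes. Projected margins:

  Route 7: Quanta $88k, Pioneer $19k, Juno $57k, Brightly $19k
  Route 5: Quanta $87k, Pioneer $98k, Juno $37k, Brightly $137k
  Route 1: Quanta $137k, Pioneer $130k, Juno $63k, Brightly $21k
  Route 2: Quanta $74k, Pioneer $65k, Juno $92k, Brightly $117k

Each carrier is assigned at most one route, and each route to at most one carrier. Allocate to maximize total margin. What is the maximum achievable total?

Optimal: Quanta→Route 7 ($88k), Pioneer→Route 1 ($130k), Juno→Route 2 ($92k), Brightly→Route 5 ($137k) — total 88+130+92+137 = $447k.
Max-entry greedy (repeatedly take the single best remaining cell) gives $385k, worse by 62.
Next-best assignment: Quanta→Route 1, Pioneer→Route 5, Juno→Route 7, Brightly→Route 2 = $409k.
Swapping Pioneer↔Juno (Pioneer→Route 2 $65k, Juno→Route 1 $63k) loses 94.

Max total: $447k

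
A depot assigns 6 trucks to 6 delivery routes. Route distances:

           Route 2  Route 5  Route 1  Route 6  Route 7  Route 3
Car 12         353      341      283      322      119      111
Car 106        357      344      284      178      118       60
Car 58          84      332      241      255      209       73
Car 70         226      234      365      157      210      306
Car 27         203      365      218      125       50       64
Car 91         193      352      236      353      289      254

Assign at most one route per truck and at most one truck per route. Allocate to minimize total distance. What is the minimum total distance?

This is the linear assignment problem.
Optimal: Car 12→Route 7 (119 km), Car 106→Route 3 (60 km), Car 58→Route 2 (84 km), Car 70→Route 5 (234 km), Car 27→Route 6 (125 km), Car 91→Route 1 (236 km) — total 119+60+84+234+125+236 = 858 km.
Column-greedy (each route in turn goes to its cheapest remaining truck) gives 1087 km, worse by 229.
Next-best assignment: Car 12→Route 3, Car 106→Route 6, Car 58→Route 2, Car 70→Route 5, Car 27→Route 7, Car 91→Route 1 = 893 km.
Swapping Car 12↔Car 91 (Car 12→Route 1 283 km, Car 91→Route 7 289 km) adds 217.

Minimum total: 858 km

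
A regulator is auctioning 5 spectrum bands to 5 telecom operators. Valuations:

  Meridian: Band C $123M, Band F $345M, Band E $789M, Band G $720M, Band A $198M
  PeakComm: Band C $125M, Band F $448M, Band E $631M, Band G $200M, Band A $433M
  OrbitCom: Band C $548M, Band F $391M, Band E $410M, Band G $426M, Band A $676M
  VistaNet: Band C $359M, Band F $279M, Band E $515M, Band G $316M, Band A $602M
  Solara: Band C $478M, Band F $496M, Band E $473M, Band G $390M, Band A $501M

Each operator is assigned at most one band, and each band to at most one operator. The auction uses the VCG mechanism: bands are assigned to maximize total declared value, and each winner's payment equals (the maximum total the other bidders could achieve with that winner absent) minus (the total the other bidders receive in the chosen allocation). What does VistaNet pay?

Efficient allocation: Meridian→Band G ($720M), PeakComm→Band E ($631M), OrbitCom→Band C ($548M), VistaNet→Band A ($602M), Solara→Band F ($496M); total welfare W = $2997M.
VistaNet receives Band A at value $602M, so the others get W − 602 = $2395M.
Without VistaNet: best allocation of the remaining 4 bidders over all 5 bands is Meridian→Band G ($720M), PeakComm→Band E ($631M), OrbitCom→Band A ($676M), Solara→Band F ($496M), total $2523M.
VCG payment = (others' best without VistaNet) − (others' welfare with VistaNet) = 2523 − 2395 = $128M.

VistaNet pays $128M.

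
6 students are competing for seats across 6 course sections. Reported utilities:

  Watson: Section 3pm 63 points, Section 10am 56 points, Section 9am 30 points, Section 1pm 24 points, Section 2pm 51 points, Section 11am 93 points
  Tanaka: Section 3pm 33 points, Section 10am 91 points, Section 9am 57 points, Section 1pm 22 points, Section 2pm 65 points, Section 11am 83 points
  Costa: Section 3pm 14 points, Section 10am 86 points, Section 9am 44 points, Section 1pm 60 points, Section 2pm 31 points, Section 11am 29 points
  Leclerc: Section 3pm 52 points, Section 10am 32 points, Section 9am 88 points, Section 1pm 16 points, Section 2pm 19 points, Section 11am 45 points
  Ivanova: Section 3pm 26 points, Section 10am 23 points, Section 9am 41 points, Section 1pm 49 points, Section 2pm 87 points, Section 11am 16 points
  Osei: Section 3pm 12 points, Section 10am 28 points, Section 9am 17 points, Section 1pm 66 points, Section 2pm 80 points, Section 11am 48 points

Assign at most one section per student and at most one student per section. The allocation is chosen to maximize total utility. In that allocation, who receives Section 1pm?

Osei receives Section 1pm.

This is the linear assignment problem.
Optimal: Watson→Section 3pm (63 points), Tanaka→Section 11am (83 points), Costa→Section 10am (86 points), Leclerc→Section 9am (88 points), Ivanova→Section 2pm (87 points), Osei→Section 1pm (66 points) — total 63+83+86+88+87+66 = 473 points.
Row-greedy (each student in turn takes its best remaining section) gives 431 points, worse by 42.
Swapping Watson↔Ivanova (Watson→Section 2pm 51 points, Ivanova→Section 3pm 26 points) loses 73.
Checked against all permutations: 473 points is optimal.
Osei's own top section is Section 2pm (80 points), but forcing Osei→Section 2pm and reassigning the rest optimally gives only 449 points — worse by 24.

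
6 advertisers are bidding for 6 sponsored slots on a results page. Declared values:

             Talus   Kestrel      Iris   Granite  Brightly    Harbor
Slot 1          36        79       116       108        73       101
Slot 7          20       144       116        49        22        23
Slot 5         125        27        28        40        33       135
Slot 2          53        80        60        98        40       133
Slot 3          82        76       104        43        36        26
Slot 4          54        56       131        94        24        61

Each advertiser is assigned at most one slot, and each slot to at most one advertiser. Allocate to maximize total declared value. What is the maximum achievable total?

Optimal: Talus→Slot 5 ($125), Kestrel→Slot 7 ($144), Iris→Slot 4 ($131), Granite→Slot 1 ($108), Brightly→Slot 3 ($36), Harbor→Slot 2 ($133) — total 125+144+131+108+36+133 = $677.
Row-greedy (each advertiser in turn takes its best remaining slot) gives $574, worse by 103.
Next-best assignment: Talus→Slot 5, Kestrel→Slot 7, Iris→Slot 3, Granite→Slot 4, Brightly→Slot 1, Harbor→Slot 2 = $673.
Swapping Harbor↔Granite (Harbor→Slot 1 $101, Granite→Slot 2 $98) loses 42.

Maximum total: $677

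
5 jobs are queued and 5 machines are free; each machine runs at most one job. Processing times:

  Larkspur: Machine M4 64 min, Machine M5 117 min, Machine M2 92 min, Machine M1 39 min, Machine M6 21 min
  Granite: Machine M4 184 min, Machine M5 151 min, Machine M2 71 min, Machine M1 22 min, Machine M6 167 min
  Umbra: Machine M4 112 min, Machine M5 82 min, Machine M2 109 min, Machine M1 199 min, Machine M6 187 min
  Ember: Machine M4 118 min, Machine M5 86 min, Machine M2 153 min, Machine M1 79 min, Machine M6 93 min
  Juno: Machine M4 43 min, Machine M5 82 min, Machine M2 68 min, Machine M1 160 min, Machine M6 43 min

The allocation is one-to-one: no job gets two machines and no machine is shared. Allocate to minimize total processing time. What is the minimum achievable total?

Minimum total: 281 min

Treat this as an assignment problem: match each job to one machine.
Optimal: Larkspur→Machine M6 (21 min), Granite→Machine M1 (22 min), Umbra→Machine M2 (109 min), Ember→Machine M5 (86 min), Juno→Machine M4 (43 min) — total 21+22+109+86+43 = 281 min.
Row-greedy (each job in turn takes its cheapest remaining machine) gives 311 min, worse by 30.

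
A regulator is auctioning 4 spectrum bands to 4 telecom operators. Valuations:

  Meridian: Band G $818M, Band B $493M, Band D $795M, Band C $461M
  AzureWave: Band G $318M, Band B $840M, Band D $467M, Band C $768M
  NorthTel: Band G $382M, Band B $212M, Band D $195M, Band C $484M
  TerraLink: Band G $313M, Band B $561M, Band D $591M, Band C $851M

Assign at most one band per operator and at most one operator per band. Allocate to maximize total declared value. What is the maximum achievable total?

Treat this as an assignment problem: match each operator to one band.
Optimal: Meridian→Band D ($795M), AzureWave→Band B ($840M), NorthTel→Band G ($382M), TerraLink→Band C ($851M) — total 795+840+382+851 = $2868M.
Max-entry greedy (repeatedly take the single best remaining cell) gives $2704M, worse by 164.
No other one-to-one assignment exceeds $2868M.

Maximum total: $2868M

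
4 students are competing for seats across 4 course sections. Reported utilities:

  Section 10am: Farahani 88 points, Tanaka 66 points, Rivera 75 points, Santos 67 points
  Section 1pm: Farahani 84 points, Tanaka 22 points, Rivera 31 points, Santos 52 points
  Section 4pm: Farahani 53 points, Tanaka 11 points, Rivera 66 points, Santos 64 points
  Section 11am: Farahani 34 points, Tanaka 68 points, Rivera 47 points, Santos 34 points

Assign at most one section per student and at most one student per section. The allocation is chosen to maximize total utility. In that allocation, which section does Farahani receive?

Farahani receives Section 1pm.

Optimal: Farahani→Section 1pm (84 points), Tanaka→Section 11am (68 points), Rivera→Section 10am (75 points), Santos→Section 4pm (64 points) — total 84+68+75+64 = 291 points.
Row-greedy (each student in turn takes its best remaining section) gives 274 points, worse by 17.
Next-best assignment: Farahani→Section 1pm, Tanaka→Section 11am, Rivera→Section 4pm, Santos→Section 10am = 285 points.
Farahani's own top section is Section 10am (88 points), but forcing Farahani→Section 10am and reassigning the rest optimally gives only 274 points — worse by 17.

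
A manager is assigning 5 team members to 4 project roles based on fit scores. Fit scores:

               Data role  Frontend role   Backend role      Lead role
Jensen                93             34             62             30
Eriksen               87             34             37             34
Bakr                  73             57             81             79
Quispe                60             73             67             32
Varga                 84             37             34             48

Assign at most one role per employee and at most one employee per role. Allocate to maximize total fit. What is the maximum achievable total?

Optimal: Eriksen→Data role (87 pts), Quispe→Frontend role (73 pts), Jensen→Backend role (62 pts), Bakr→Lead role (79 pts) — total 87+73+62+79 = 301 pts.
Row-greedy (each employee in turn takes its best remaining role) gives 282 pts, worse by 19.
Next-best assignment: Varga→Data role, Quispe→Frontend role, Jensen→Backend role, Bakr→Lead role = 298 pts.
Swapping Eriksen↔Bakr (Eriksen→Lead role 34 pts, Bakr→Data role 73 pts) loses 59.

Maximum total: 301 pts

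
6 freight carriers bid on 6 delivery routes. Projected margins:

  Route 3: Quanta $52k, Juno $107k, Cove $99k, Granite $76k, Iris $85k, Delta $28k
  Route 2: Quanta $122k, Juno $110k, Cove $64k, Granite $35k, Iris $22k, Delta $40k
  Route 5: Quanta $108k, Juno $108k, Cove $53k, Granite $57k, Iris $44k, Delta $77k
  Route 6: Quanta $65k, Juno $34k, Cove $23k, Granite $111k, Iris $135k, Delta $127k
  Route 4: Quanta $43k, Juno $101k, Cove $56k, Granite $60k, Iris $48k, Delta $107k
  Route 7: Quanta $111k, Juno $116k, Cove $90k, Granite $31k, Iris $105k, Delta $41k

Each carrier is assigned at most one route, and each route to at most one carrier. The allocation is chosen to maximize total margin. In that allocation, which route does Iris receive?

Iris receives Route 7.

This is the linear assignment problem.
Optimal: Quanta→Route 2 ($122k), Juno→Route 5 ($108k), Cove→Route 3 ($99k), Granite→Route 6 ($111k), Iris→Route 7 ($105k), Delta→Route 4 ($107k) — total 122+108+99+111+105+107 = $652k.
Row-greedy (each carrier in turn takes its best remaining route) gives $573k, worse by 79.
Swapping Juno↔Iris (Juno→Route 7 $116k, Iris→Route 5 $44k) loses 53.
No other one-to-one assignment exceeds $652k.
Iris's own top route is Route 6 ($135k), but forcing Iris→Route 6 and reassigning the rest optimally gives only $638k — worse by 14.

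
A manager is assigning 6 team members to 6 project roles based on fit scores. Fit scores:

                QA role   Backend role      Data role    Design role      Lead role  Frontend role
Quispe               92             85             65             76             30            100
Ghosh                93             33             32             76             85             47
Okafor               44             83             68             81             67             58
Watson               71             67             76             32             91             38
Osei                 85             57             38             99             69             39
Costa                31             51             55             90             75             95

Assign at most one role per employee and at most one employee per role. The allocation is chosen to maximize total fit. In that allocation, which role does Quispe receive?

Quispe receives Backend role.

This is the linear assignment problem.
Optimal: Quispe→Backend role (85 pts), Ghosh→QA role (93 pts), Okafor→Data role (68 pts), Watson→Lead role (91 pts), Osei→Design role (99 pts), Costa→Frontend role (95 pts) — total 85+93+68+91+99+95 = 531 pts.
Column-greedy (each role in turn goes to its best remaining employee) gives 486 pts, worse by 45.
Quispe's own top role is Frontend role (100 pts), but forcing Quispe→Frontend role and reassigning the rest optimally gives only 526 pts — worse by 5.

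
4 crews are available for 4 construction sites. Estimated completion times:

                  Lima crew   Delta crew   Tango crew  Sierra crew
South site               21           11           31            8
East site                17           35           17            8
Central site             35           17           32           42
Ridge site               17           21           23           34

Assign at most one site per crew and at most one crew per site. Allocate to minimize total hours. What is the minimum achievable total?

This is a one-to-one assignment (minimum-cost bipartite matching).
Optimal: Lima crew→Ridge site (17 hours), Delta crew→Central site (17 hours), Tango crew→East site (17 hours), Sierra crew→South site (8 hours) — total 17+17+17+8 = 59 hours.
Column-greedy (each site in turn goes to its cheapest remaining crew) gives 65 hours, worse by 6.
Swapping Delta crew↔Sierra crew (Delta crew→South site 11 hours, Sierra crew→Central site 42 hours) adds 28.
No other one-to-one assignment undercuts 59 hours.

Minimum total: 59 hours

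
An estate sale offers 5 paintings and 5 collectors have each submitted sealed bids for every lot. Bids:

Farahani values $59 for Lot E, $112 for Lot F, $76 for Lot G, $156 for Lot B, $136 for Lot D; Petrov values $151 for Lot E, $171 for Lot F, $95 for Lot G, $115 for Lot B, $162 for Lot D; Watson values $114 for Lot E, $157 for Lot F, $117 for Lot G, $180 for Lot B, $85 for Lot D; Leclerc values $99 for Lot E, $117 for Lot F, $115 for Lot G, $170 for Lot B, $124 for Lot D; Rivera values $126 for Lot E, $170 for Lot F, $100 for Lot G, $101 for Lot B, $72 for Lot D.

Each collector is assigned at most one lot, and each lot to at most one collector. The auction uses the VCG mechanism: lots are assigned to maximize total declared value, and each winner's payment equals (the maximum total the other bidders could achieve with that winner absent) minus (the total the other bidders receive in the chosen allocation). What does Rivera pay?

Rivera pays $32.

Efficient allocation: Farahani→Lot D ($136), Petrov→Lot E ($151), Watson→Lot B ($180), Leclerc→Lot G ($115), Rivera→Lot F ($170); total welfare W = $752.
Rivera receives Lot F at value $170, so the others get W − 170 = $582.
Without Rivera: best allocation of the remaining 4 bidders over all 5 lots is Farahani→Lot D ($136), Petrov→Lot E ($151), Watson→Lot F ($157), Leclerc→Lot B ($170), total $614.
VCG payment = (others' best without Rivera) − (others' welfare with Rivera) = 614 − 582 = $32.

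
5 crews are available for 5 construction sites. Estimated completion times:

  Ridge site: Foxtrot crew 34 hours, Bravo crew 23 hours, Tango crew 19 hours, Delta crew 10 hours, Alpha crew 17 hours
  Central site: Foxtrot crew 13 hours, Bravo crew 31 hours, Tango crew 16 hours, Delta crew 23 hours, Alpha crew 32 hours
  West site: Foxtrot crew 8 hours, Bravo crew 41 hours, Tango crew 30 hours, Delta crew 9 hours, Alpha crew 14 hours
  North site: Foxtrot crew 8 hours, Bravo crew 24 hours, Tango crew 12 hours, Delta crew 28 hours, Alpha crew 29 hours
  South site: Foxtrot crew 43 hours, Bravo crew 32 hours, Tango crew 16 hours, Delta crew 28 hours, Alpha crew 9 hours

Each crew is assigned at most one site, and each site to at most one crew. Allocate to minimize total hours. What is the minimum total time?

Minimum total: 65 hours

Optimal: Foxtrot crew→North site (8 hours), Bravo crew→Ridge site (23 hours), Tango crew→Central site (16 hours), Delta crew→West site (9 hours), Alpha crew→South site (9 hours) — total 8+23+16+9+9 = 65 hours.
Column-greedy (each site in turn goes to its cheapest remaining crew) gives 81 hours, worse by 16.
Swapping Tango crew↔Delta crew (Tango crew→West site 30 hours, Delta crew→Central site 23 hours) adds 28.
Every other assignment is strictly worse.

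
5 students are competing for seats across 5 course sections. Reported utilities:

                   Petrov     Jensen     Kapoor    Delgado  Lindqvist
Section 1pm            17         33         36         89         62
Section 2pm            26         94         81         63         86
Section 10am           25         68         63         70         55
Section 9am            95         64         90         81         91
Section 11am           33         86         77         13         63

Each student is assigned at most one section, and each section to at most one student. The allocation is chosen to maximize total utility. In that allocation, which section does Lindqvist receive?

Optimal: Petrov→Section 9am (95 points), Jensen→Section 11am (86 points), Kapoor→Section 10am (63 points), Delgado→Section 1pm (89 points), Lindqvist→Section 2pm (86 points) — total 95+86+63+89+86 = 419 points.
Row-greedy (each student in turn takes its best remaining section) gives 410 points, worse by 9.
Swapping Jensen↔Kapoor (Jensen→Section 10am 68 points, Kapoor→Section 11am 77 points) loses 4.
Every other assignment is strictly worse.
Lindqvist's own top section is Section 9am (91 points), but forcing Lindqvist→Section 9am and reassigning the rest optimally gives only 376 points — worse by 43.

Lindqvist receives Section 2pm.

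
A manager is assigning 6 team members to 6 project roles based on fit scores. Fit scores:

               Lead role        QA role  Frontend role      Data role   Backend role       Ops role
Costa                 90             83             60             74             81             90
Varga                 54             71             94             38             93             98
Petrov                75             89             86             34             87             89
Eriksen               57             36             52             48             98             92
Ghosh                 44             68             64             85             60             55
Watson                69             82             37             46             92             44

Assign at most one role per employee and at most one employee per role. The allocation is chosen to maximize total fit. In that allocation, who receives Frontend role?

Varga receives Frontend role.

Optimal: Costa→Lead role (90 pts), Varga→Frontend role (94 pts), Petrov→QA role (89 pts), Eriksen→Ops role (92 pts), Ghosh→Data role (85 pts), Watson→Backend role (92 pts) — total 90+94+89+92+85+92 = 542 pts.
Row-greedy (each employee in turn takes its best remaining role) gives 497 pts, worse by 45.
Every other assignment is strictly worse.
Varga's own top role is Ops role (98 pts), but forcing Varga→Ops role and reassigning the rest optimally gives only 539 pts — worse by 3.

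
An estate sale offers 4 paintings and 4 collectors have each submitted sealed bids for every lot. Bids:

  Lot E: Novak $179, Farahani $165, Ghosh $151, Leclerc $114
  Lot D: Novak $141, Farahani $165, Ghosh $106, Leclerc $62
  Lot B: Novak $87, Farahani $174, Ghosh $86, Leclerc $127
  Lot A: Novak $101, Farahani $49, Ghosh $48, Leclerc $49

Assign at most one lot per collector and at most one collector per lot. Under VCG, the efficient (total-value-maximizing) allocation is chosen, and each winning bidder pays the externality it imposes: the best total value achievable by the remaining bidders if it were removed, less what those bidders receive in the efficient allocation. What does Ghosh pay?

Efficient allocation: Novak→Lot A ($101), Farahani→Lot D ($165), Ghosh→Lot E ($151), Leclerc→Lot B ($127); total welfare W = $544.
Ghosh receives Lot E at value $151, so the others get W − 151 = $393.
Without Ghosh: best allocation of the remaining 3 bidders over all 4 lots is Novak→Lot E ($179), Farahani→Lot D ($165), Leclerc→Lot B ($127), total $471.
VCG payment = (others' best without Ghosh) − (others' welfare with Ghosh) = 471 − 393 = $78.

Ghosh pays $78.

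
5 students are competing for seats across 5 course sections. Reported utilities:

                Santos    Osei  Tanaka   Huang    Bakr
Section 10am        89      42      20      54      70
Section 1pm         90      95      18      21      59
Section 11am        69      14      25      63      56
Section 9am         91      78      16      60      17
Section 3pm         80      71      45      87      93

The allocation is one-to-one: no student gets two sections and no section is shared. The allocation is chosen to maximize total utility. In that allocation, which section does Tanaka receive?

Tanaka receives Section 11am.

Treat this as an assignment problem: match each student to one section.
Optimal: Santos→Section 9am (91 points), Osei→Section 1pm (95 points), Tanaka→Section 11am (25 points), Huang→Section 3pm (87 points), Bakr→Section 10am (70 points) — total 91+95+25+87+70 = 368 points.
Max-entry greedy (repeatedly take the single best remaining cell) gives 362 points, worse by 6.
Every other assignment is strictly worse.
Tanaka's own top section is Section 3pm (45 points), but forcing Tanaka→Section 3pm and reassigning the rest optimally gives only 364 points — worse by 4.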